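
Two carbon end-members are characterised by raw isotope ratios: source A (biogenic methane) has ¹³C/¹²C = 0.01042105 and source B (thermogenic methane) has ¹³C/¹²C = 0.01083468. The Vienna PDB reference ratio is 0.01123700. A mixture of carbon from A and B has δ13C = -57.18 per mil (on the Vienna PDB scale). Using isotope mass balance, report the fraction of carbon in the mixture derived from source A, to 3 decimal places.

δ_A = (0.01042105/0.01123700 − 1)×1000 = (0.927387 − 1)×1000 = -72.613 per mil
δ_B = (0.01083468/0.01123700 − 1)×1000 = (0.964197 − 1)×1000 = -35.803 per mil
f_A = (δ_mix − δ_B)/(δ_A − δ_B) = (-57.18 − (-35.803))/(-72.613 − (-35.803))
f_A = -21.377 / -36.810 = 0.5807

0.581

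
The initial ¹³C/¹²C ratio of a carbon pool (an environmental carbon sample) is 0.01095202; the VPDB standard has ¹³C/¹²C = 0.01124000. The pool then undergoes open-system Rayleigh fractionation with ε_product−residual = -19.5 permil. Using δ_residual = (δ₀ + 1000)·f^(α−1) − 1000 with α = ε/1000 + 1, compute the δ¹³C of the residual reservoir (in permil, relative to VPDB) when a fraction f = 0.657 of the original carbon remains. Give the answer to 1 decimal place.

δ₀ = (0.01095202/0.01124000 − 1)×1000 = (0.974379 − 1)×1000 = -25.621 permil
α − 1 = ε/1000 = -0.0195
f^(α−1) = 0.657^(-0.0195) = 1.008225
δ_res = (-25.621 + 1000) × 1.008225 − 1000 = 982.393 − 1000 = -17.61 permil

-17.6 permil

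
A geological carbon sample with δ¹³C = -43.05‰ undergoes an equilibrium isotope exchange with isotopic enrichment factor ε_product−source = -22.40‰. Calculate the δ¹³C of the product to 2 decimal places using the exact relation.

Exactly, δ_product = (δ_source + 1000)·(ε/1000 + 1) − 1000.
δ_product = (-43.05 + 1000) × (-22.40/1000 + 1) − 1000
δ_product = -64.486‰

-64.49‰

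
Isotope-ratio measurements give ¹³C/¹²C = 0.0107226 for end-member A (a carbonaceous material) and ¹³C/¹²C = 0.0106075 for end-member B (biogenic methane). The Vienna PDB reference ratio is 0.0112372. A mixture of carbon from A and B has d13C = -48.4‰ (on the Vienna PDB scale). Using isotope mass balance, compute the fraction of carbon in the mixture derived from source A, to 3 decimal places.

δ_A = (0.0107226/0.0112372 − 1)×1000 = (0.954206 − 1)×1000 = -45.794‰
δ_B = (0.0106075/0.0112372 − 1)×1000 = (0.943963 − 1)×1000 = -56.037‰
f_A = (δ_mix − δ_B)/(δ_A − δ_B) = (-48.4 − (-56.037))/(-45.794 − (-56.037))
f_A = 7.637 / 10.243 = 0.7456

0.746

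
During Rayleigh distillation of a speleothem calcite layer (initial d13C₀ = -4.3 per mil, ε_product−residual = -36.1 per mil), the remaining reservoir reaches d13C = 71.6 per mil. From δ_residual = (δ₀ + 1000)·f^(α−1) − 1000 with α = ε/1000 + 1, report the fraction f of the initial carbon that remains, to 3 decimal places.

α − 1 = ε/1000 = -0.0361
(δ_res + 1000)/(δ₀ + 1000) = (71.6 + 1000)/(-4.3 + 1000) = 1071.6/995.7 = 1.076228
f = 1.076228^(1/-0.0361) = exp(ln(1.076228)/-0.0361) = exp(0.07346/-0.0361)
f = exp(-2.0350) = 0.1307

0.131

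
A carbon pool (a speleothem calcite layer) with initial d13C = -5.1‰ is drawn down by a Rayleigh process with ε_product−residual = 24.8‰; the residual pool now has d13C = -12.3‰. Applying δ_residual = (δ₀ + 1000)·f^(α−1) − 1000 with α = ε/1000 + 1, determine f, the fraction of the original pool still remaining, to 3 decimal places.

α − 1 = ε/1000 = 0.0248
(δ_res + 1000)/(δ₀ + 1000) = (-12.3 + 1000)/(-5.1 + 1000) = 987.7/994.9 = 0.992763
f = 0.992763^(1/0.0248) = exp(ln(0.992763)/0.0248) = exp(-0.00726/0.0248)
f = exp(-0.2929) = 0.7461

0.746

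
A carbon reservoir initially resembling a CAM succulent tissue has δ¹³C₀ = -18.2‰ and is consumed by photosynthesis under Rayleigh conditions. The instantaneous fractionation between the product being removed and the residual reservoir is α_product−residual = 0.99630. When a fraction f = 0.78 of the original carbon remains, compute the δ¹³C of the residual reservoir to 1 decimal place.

-17.3‰

Rayleigh residual: δ_res = (δ₀ + 1000)·f^(α−1) − 1000
α − 1 = -0.00370
f^(α−1) = 0.78^(-0.00370) = 1.000920
δ_res = (-18.2 + 1000) × 1.000920 − 1000 = 982.703 − 1000 = -17.30‰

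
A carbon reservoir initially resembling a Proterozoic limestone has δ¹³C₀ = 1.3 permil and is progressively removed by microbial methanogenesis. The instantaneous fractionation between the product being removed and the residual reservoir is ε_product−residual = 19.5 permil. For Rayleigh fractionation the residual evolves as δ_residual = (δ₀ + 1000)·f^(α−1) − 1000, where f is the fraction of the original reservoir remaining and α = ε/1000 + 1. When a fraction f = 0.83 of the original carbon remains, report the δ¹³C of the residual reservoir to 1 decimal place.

-2.3 permil

Rayleigh residual: δ_res = (δ₀ + 1000)·f^(α−1) − 1000
α = ε/1000 + 1 = 1.01950, so α − 1 = 0.01950
f^(α−1) = 0.83^(0.01950) = 0.996373
δ_res = (1.3 + 1000) × 0.996373 − 1000 = 997.668 − 1000 = -2.33 permil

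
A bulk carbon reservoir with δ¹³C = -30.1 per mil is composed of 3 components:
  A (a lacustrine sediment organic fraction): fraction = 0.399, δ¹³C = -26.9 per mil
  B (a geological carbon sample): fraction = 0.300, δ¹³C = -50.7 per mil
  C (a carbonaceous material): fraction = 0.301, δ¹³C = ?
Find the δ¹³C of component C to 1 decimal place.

Isotope mass balance: δ_bulk = Σ fᵢ·δᵢ.
-30.1 = 0.399×(-26.9) + 0.300×(-50.7) + 0.301×δ_C
0.301·δ_C = -30.1 − (-25.943) = -4.157
δ_C = -4.157 / 0.301 = -13.81 per mil

-13.8 per mil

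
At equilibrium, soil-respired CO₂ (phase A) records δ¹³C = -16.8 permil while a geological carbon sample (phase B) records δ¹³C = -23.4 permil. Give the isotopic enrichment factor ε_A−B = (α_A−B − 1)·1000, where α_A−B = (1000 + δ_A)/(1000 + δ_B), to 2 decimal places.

α_A−B = (1000 + -16.8) / (1000 + -23.4) = 983.2 / 976.6 = 1.006758
ε_A−B = (1.006758 − 1) × 1000 = 6.758 permil
(The approximation ε ≈ δ_A − δ_B would give 6.6 permil.)

6.76 permil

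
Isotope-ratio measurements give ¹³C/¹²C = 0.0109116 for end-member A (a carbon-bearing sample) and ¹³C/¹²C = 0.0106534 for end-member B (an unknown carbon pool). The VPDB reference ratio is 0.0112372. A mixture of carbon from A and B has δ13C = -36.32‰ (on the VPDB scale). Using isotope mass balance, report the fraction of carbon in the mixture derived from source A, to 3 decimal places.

0.680

δ_A = (0.0109116/0.0112372 − 1)×1000 = (0.971025 − 1)×1000 = -28.975‰
δ_B = (0.0106534/0.0112372 − 1)×1000 = (0.948048 − 1)×1000 = -51.952‰
f_A = (δ_mix − δ_B)/(δ_A − δ_B) = (-36.32 − (-51.952))/(-28.975 − (-51.952))
f_A = 15.632 / 22.977 = 0.6803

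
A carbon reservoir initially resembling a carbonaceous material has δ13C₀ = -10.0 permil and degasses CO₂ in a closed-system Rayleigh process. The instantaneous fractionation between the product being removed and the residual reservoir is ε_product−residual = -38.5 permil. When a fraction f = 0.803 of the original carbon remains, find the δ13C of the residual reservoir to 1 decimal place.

Rayleigh residual: δ_res = (δ₀ + 1000)·f^(α−1) − 1000
α = ε/1000 + 1 = 0.96150, so α − 1 = -0.03850
f^(α−1) = 0.803^(-0.03850) = 1.008483
δ_res = (-10.0 + 1000) × 1.008483 − 1000 = 998.398 − 1000 = -1.60 permil

-1.6 permil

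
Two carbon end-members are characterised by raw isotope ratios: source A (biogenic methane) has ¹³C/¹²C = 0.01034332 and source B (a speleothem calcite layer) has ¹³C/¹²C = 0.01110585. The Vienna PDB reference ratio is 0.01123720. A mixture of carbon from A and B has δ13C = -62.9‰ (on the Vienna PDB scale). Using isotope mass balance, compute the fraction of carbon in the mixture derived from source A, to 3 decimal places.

δ_A = (0.01034332/0.01123720 − 1)×1000 = (0.920453 − 1)×1000 = -79.547‰
δ_B = (0.01110585/0.01123720 − 1)×1000 = (0.988311 − 1)×1000 = -11.689‰
f_A = (δ_mix − δ_B)/(δ_A − δ_B) = (-62.9 − (-11.689))/(-79.547 − (-11.689))
f_A = -51.211 / -67.858 = 0.7547

0.755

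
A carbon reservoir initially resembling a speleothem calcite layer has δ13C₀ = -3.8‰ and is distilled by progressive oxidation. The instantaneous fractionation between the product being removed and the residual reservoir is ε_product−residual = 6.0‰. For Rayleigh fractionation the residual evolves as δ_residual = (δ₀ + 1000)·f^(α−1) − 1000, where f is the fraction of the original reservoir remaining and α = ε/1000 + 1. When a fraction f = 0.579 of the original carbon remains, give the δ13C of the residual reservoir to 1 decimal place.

-7.1‰

Rayleigh residual: δ_res = (δ₀ + 1000)·f^(α−1) − 1000
α = ε/1000 + 1 = 1.00600, so α − 1 = 0.00600
f^(α−1) = 0.579^(0.00600) = 0.996727
δ_res = (-3.8 + 1000) × 0.996727 − 1000 = 992.939 − 1000 = -7.06‰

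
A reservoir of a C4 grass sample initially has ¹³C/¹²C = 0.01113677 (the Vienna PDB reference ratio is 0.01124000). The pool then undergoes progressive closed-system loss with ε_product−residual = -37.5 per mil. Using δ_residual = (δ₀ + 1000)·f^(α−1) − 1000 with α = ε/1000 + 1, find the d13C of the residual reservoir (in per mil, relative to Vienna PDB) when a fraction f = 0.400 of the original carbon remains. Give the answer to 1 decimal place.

25.5 per mil

δ₀ = (0.01113677/0.01124000 − 1)×1000 = (0.990816 − 1)×1000 = -9.184 per mil
α − 1 = ε/1000 = -0.0375
f^(α−1) = 0.400^(-0.0375) = 1.034958
δ_res = (-9.184 + 1000) × 1.034958 − 1000 = 1025.453 − 1000 = 25.45 per mil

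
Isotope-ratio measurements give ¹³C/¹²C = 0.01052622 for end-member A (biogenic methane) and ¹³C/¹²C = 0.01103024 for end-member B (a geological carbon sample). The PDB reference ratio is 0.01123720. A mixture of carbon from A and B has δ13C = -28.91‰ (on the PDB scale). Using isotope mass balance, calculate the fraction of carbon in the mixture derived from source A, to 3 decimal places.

0.234

δ_A = (0.01052622/0.01123720 − 1)×1000 = (0.936730 − 1)×1000 = -63.270‰
δ_B = (0.01103024/0.01123720 − 1)×1000 = (0.981583 − 1)×1000 = -18.417‰
f_A = (δ_mix − δ_B)/(δ_A − δ_B) = (-28.91 − (-18.417))/(-63.270 − (-18.417))
f_A = -10.493 / -44.853 = 0.2339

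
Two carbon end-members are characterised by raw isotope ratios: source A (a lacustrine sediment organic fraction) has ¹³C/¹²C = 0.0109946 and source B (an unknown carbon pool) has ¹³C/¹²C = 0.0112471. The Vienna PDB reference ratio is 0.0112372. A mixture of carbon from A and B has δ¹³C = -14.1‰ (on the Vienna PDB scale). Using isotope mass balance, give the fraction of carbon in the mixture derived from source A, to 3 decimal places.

0.667

δ_A = (0.0109946/0.0112372 − 1)×1000 = (0.978411 − 1)×1000 = -21.589‰
δ_B = (0.0112471/0.0112372 − 1)×1000 = (1.000881 − 1)×1000 = 0.881‰
f_A = (δ_mix − δ_B)/(δ_A − δ_B) = (-14.1 − (0.881))/(-21.589 − (0.881))
f_A = -14.981 / -22.470 = 0.6667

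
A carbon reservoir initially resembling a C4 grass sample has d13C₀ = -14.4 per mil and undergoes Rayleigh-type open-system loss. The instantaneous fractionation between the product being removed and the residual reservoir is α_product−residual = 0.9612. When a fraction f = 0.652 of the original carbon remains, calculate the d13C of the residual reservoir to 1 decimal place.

2.1 per mil

Rayleigh residual: δ_res = (δ₀ + 1000)·f^(α−1) − 1000
α − 1 = -0.03880
f^(α−1) = 0.652^(-0.03880) = 1.016734
δ_res = (-14.4 + 1000) × 1.016734 − 1000 = 1002.093 − 1000 = 2.09 per mil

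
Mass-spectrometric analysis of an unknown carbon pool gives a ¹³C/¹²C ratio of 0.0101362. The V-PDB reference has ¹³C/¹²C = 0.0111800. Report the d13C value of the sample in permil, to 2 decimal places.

-93.36 permil

d13C = (R_sample / R_standard − 1) × 1000
R_sample / R_standard = 0.0101362 / 0.0111800 = 0.906637
d13C = (0.906637 − 1) × 1000 = -93.363 permil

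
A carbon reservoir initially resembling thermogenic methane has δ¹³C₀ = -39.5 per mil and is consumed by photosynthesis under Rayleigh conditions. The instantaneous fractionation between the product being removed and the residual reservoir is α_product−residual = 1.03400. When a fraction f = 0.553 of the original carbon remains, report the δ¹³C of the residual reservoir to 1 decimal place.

Rayleigh residual: δ_res = (δ₀ + 1000)·f^(α−1) − 1000
α − 1 = 0.03400
f^(α−1) = 0.553^(0.03400) = 0.980060
δ_res = (-39.5 + 1000) × 0.980060 − 1000 = 941.348 − 1000 = -58.65 per mil

-58.7 per mil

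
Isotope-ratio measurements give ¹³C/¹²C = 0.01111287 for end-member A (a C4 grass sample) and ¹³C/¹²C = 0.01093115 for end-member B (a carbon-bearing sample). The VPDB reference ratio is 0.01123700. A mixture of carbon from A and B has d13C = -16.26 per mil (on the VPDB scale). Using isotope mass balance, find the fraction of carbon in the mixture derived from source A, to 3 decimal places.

δ_A = (0.01111287/0.01123700 − 1)×1000 = (0.988953 − 1)×1000 = -11.047 per mil
δ_B = (0.01093115/0.01123700 − 1)×1000 = (0.972782 − 1)×1000 = -27.218 per mil
f_A = (δ_mix − δ_B)/(δ_A − δ_B) = (-16.26 − (-27.218))/(-11.047 − (-27.218))
f_A = 10.958 / 16.172 = 0.6776

0.678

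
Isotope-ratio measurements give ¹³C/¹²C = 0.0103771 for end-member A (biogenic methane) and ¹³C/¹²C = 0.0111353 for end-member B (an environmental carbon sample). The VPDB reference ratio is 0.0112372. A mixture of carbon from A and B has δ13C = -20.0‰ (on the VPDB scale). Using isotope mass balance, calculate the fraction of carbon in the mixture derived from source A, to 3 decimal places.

δ_A = (0.0103771/0.0112372 − 1)×1000 = (0.923460 − 1)×1000 = -76.540‰
δ_B = (0.0111353/0.0112372 − 1)×1000 = (0.990932 − 1)×1000 = -9.068‰
f_A = (δ_mix − δ_B)/(δ_A − δ_B) = (-20.0 − (-9.068))/(-76.540 − (-9.068))
f_A = -10.932 / -67.472 = 0.1620

0.162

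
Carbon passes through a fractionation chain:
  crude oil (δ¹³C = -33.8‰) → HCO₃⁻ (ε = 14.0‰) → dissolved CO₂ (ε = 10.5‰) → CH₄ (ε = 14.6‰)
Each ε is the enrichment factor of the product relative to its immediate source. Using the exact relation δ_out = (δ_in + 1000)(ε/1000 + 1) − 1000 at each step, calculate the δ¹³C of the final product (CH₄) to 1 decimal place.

4.5‰

step 1: δ = (-33.80 + 1000)·(14.0/1000 + 1) − 1000 = -20.27‰
step 2: δ = (-20.27 + 1000)·(10.5/1000 + 1) − 1000 = -9.99‰
step 3: δ = (-9.99 + 1000)·(14.6/1000 + 1) − 1000 = 4.47‰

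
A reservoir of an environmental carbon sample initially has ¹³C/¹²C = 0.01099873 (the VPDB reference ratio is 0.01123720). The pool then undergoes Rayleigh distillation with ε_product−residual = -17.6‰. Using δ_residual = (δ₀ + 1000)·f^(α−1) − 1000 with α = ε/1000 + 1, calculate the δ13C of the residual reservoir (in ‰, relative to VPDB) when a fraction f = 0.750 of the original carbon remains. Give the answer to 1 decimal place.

-16.3‰

δ₀ = (0.01099873/0.01123720 − 1)×1000 = (0.978779 − 1)×1000 = -21.221‰
α − 1 = ε/1000 = -0.0176
f^(α−1) = 0.750^(-0.0176) = 1.005076
δ_res = (-21.221 + 1000) × 1.005076 − 1000 = 983.747 − 1000 = -16.25‰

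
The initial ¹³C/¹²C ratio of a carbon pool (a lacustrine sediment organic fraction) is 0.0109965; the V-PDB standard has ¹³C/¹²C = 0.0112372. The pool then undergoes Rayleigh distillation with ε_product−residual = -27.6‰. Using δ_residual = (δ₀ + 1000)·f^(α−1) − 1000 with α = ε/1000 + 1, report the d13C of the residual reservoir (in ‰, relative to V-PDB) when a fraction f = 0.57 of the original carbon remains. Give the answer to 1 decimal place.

δ₀ = (0.0109965/0.0112372 − 1)×1000 = (0.978580 − 1)×1000 = -21.420‰
α − 1 = ε/1000 = -0.0276
f^(α−1) = 0.57^(-0.0276) = 1.015635
δ_res = (-21.420 + 1000) × 1.015635 − 1000 = 993.881 − 1000 = -6.12‰

-6.1‰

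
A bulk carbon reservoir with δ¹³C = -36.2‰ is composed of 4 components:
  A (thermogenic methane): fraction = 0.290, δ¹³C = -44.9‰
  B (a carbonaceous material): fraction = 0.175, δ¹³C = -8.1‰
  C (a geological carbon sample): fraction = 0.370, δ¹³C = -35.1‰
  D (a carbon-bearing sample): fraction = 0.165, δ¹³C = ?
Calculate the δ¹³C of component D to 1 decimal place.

-53.2‰

Isotope mass balance: δ_bulk = Σ fᵢ·δᵢ.
-36.2 = 0.290×(-44.9) + 0.175×(-8.1) + 0.370×(-35.1) + 0.165×δ_D
0.165·δ_D = -36.2 − (-27.425) = -8.775
δ_D = -8.775 / 0.165 = -53.18‰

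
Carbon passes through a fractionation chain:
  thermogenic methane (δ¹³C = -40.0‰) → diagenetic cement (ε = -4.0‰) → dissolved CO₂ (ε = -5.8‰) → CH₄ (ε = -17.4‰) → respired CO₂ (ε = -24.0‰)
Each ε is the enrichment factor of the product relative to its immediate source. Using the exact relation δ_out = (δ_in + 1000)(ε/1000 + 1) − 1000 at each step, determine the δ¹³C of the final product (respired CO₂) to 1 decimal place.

step 1: δ = (-40.00 + 1000)·(-4.0/1000 + 1) − 1000 = -43.84‰
step 2: δ = (-43.84 + 1000)·(-5.8/1000 + 1) − 1000 = -49.39‰
step 3: δ = (-49.39 + 1000)·(-17.4/1000 + 1) − 1000 = -65.93‰
step 4: δ = (-65.93 + 1000)·(-24.0/1000 + 1) − 1000 = -88.34‰

-88.3‰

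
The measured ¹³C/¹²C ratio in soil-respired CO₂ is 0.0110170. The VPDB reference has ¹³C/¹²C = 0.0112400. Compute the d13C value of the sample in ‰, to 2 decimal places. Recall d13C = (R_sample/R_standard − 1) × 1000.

-19.84‰

d13C = (R_sample / R_standard − 1) × 1000
R_sample / R_standard = 0.0110170 / 0.0112400 = 0.980160
d13C = (0.980160 − 1) × 1000 = -19.840‰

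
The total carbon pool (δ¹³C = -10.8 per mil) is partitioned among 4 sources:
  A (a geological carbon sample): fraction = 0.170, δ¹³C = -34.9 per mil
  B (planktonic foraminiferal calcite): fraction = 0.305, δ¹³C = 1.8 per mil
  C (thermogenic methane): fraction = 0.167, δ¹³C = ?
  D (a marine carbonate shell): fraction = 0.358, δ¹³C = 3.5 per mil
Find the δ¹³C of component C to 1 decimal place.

Isotope mass balance: δ_bulk = Σ fᵢ·δᵢ.
-10.8 = 0.170×(-34.9) + 0.305×(1.8) + 0.167×δ_C + 0.358×(3.5)
0.167·δ_C = -10.8 − (-4.131) = -6.669
δ_C = -6.669 / 0.167 = -39.93 per mil

-39.9 per mil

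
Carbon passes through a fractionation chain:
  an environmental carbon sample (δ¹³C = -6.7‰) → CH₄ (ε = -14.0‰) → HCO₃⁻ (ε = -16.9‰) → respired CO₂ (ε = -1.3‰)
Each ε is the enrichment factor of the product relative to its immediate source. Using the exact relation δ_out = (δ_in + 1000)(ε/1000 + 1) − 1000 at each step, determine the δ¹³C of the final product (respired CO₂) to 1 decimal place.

step 1: δ = (-6.70 + 1000)·(-14.0/1000 + 1) − 1000 = -20.61‰
step 2: δ = (-20.61 + 1000)·(-16.9/1000 + 1) − 1000 = -37.16‰
step 3: δ = (-37.16 + 1000)·(-1.3/1000 + 1) − 1000 = -38.41‰

-38.4‰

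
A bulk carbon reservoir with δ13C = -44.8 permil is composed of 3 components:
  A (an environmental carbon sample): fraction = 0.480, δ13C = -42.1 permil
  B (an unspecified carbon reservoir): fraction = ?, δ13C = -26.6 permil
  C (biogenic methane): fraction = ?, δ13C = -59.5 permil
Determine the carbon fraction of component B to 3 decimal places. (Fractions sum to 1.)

0.193

Let f_B and f_C be the unknown fractions; fractions sum to 1 so f_B + f_C = 0.520.
Mass balance: Σ fᵢ·δᵢ = δ_bulk ⇒ f_B·(-26.6) + f_C·(-59.5) = -44.8 − (-20.208) = -24.592
Substitute f_C = 0.520 − f_B:
f_B·(-26.6 − -59.5) = -24.592 − 0.520×(-59.5) = 6.348
f_B = 6.348 / 32.9 = 0.1929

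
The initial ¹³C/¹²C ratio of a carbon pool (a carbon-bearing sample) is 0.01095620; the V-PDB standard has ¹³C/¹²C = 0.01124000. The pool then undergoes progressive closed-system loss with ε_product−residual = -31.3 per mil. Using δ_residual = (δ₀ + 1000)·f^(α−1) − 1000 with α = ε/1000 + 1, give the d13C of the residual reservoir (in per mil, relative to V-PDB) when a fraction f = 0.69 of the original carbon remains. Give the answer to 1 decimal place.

-13.9 per mil

δ₀ = (0.01095620/0.01124000 − 1)×1000 = (0.974751 − 1)×1000 = -25.249 per mil
α − 1 = ε/1000 = -0.0313
f^(α−1) = 0.69^(-0.0313) = 1.011682
δ_res = (-25.249 + 1000) × 1.011682 − 1000 = 986.138 − 1000 = -13.86 per mil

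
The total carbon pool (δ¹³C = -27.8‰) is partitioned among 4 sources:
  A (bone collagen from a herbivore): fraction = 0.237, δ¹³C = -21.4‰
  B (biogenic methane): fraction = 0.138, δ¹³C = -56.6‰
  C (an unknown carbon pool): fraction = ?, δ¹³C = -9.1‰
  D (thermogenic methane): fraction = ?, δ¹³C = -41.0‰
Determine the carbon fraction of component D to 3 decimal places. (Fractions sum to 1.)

0.289

Let f_D and f_C be the unknown fractions; fractions sum to 1 so f_D + f_C = 0.625.
Mass balance: Σ fᵢ·δᵢ = δ_bulk ⇒ f_D·(-41.0) + f_C·(-9.1) = -27.8 − (-12.883) = -14.917
Substitute f_C = 0.625 − f_D:
f_D·(-41.0 − -9.1) = -14.917 − 0.625×(-9.1) = -9.230
f_D = -9.230 / -31.9 = 0.2893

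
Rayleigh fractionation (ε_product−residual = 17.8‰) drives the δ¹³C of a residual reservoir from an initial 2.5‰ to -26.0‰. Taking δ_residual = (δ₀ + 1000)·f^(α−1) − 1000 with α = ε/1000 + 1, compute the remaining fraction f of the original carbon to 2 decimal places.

0.20

α − 1 = ε/1000 = 0.0178
(δ_res + 1000)/(δ₀ + 1000) = (-26.0 + 1000)/(2.5 + 1000) = 974.0/1002.5 = 0.971571
f = 0.971571^(1/0.0178) = exp(ln(0.971571)/0.0178) = exp(-0.02884/0.0178)
f = exp(-1.6203) = 0.1978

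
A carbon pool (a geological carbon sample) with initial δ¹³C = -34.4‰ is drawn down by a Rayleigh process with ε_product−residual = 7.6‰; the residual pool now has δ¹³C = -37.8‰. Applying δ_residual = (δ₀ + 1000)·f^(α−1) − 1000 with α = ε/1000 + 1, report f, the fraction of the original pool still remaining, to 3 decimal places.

α − 1 = ε/1000 = 0.0076
(δ_res + 1000)/(δ₀ + 1000) = (-37.8 + 1000)/(-34.4 + 1000) = 962.2/965.6 = 0.996479
f = 0.996479^(1/0.0076) = exp(ln(0.996479)/0.0076) = exp(-0.00353/0.0076)
f = exp(-0.4641) = 0.6287

0.629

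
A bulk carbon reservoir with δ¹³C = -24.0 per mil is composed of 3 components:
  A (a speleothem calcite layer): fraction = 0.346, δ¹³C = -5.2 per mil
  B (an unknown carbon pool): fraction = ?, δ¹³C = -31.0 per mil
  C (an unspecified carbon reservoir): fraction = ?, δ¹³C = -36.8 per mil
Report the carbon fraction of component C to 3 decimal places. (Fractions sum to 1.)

Let f_C and f_B be the unknown fractions; fractions sum to 1 so f_C + f_B = 0.654.
Mass balance: Σ fᵢ·δᵢ = δ_bulk ⇒ f_C·(-36.8) + f_B·(-31.0) = -24.0 − (-1.799) = -22.201
Substitute f_B = 0.654 − f_C:
f_C·(-36.8 − -31.0) = -22.201 − 0.654×(-31.0) = -1.927
f_C = -1.927 / -5.8 = 0.3322

0.332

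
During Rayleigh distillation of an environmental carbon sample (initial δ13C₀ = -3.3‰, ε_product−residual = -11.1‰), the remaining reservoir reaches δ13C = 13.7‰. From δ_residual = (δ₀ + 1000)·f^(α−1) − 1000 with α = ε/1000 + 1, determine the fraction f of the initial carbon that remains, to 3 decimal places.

0.218

α − 1 = ε/1000 = -0.0111
(δ_res + 1000)/(δ₀ + 1000) = (13.7 + 1000)/(-3.3 + 1000) = 1013.7/996.7 = 1.017056
f = 1.017056^(1/-0.0111) = exp(ln(1.017056)/-0.0111) = exp(0.01691/-0.0111)
f = exp(-1.5236) = 0.2179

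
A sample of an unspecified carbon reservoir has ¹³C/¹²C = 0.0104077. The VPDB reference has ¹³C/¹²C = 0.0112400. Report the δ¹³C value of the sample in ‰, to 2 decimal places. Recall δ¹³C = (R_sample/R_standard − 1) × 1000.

-74.05‰

δ¹³C = (R_sample / R_standard − 1) × 1000
R_sample / R_standard = 0.0104077 / 0.0112400 = 0.925952
δ¹³C = (0.925952 − 1) × 1000 = -74.048‰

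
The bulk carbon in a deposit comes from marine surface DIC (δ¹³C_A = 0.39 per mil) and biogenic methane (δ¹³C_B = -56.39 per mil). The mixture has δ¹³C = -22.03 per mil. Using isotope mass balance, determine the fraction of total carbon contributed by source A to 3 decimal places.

δ_mix = f_A·δ_A + (1 − f_A)·δ_B  ⇒  f_A = (δ_mix − δ_B)/(δ_A − δ_B)
f_A = (-22.03 − (-56.39)) / (0.39 − (-56.39))
f_A = 34.36 / 56.78 = 0.6051

0.605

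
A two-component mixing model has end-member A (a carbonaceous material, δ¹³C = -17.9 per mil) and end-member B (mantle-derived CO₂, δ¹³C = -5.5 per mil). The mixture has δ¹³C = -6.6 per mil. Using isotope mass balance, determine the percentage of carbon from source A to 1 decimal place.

8.9%

δ_mix = f_A·δ_A + (1 − f_A)·δ_B  ⇒  f_A = (δ_mix − δ_B)/(δ_A − δ_B)
f_A = (-6.6 − (-5.5)) / (-17.9 − (-5.5))
f_A = -1.1 / -12.4 = 0.0887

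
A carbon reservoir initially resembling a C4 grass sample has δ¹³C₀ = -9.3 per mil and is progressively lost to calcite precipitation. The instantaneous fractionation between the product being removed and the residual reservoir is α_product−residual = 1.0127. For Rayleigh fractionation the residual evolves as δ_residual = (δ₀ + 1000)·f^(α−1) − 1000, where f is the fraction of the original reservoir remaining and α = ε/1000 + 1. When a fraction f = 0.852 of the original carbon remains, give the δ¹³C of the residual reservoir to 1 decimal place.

Rayleigh residual: δ_res = (δ₀ + 1000)·f^(α−1) − 1000
α − 1 = 0.01270
f^(α−1) = 0.852^(0.01270) = 0.997968
δ_res = (-9.3 + 1000) × 0.997968 − 1000 = 988.687 − 1000 = -11.31 per mil

-11.3 per mil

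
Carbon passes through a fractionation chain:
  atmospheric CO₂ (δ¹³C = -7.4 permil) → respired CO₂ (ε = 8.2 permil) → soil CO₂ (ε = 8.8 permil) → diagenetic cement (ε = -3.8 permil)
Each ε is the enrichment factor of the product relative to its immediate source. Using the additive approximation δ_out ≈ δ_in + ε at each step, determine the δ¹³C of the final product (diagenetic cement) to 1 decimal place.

step 1: δ ≈ -7.4 + (8.2) = 0.8 permil
step 2: δ ≈ 0.8 + (8.8) = 9.6 permil
step 3: δ ≈ 9.6 + (-3.8) = 5.8 permil

5.8 permil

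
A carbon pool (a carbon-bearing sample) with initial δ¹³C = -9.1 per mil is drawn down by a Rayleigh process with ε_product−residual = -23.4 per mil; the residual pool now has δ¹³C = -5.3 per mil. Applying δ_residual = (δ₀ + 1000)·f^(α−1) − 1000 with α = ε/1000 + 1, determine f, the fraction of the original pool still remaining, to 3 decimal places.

α − 1 = ε/1000 = -0.0234
(δ_res + 1000)/(δ₀ + 1000) = (-5.3 + 1000)/(-9.1 + 1000) = 994.7/990.9 = 1.003835
f = 1.003835^(1/-0.0234) = exp(ln(1.003835)/-0.0234) = exp(0.00383/-0.0234)
f = exp(-0.1636) = 0.8491

0.849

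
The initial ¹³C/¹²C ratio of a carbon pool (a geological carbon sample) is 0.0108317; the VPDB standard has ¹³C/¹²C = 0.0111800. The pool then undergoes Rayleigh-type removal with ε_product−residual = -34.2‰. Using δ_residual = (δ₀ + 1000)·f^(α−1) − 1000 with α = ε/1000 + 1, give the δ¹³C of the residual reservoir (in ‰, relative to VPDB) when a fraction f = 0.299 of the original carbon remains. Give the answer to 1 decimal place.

δ₀ = (0.0108317/0.0111800 − 1)×1000 = (0.968846 − 1)×1000 = -31.154‰
α − 1 = ε/1000 = -0.0342
f^(α−1) = 0.299^(-0.0342) = 1.042154
δ_res = (-31.154 + 1000) × 1.042154 − 1000 = 1009.687 − 1000 = 9.69‰

9.7‰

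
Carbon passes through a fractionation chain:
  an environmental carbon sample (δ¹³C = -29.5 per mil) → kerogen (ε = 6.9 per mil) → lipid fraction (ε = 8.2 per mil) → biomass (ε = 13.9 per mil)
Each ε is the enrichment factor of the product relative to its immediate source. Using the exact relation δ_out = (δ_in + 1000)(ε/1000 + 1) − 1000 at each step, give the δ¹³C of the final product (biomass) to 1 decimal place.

step 1: δ = (-29.50 + 1000)·(6.9/1000 + 1) − 1000 = -22.80 per mil
step 2: δ = (-22.80 + 1000)·(8.2/1000 + 1) − 1000 = -14.79 per mil
step 3: δ = (-14.79 + 1000)·(13.9/1000 + 1) − 1000 = -1.10 per mil

-1.1 per mil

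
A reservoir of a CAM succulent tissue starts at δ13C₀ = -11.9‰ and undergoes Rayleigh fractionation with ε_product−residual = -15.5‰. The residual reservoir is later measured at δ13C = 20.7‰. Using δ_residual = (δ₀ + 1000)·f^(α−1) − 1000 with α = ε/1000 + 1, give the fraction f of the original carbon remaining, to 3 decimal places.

0.123

α − 1 = ε/1000 = -0.0155
(δ_res + 1000)/(δ₀ + 1000) = (20.7 + 1000)/(-11.9 + 1000) = 1020.7/988.1 = 1.032993
f = 1.032993^(1/-0.0155) = exp(ln(1.032993)/-0.0155) = exp(0.03246/-0.0155)
f = exp(-2.0942) = 0.1232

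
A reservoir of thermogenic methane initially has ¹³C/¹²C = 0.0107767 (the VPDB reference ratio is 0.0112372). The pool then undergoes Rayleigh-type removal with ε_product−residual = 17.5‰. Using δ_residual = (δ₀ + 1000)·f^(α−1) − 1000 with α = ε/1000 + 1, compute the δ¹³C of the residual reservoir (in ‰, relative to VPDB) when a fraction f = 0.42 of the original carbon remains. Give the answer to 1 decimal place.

δ₀ = (0.0107767/0.0112372 − 1)×1000 = (0.959020 − 1)×1000 = -40.980‰
α − 1 = ε/1000 = 0.0175
f^(α−1) = 0.42^(0.0175) = 0.984933
δ_res = (-40.980 + 1000) × 0.984933 − 1000 = 944.571 − 1000 = -55.43‰

-55.4‰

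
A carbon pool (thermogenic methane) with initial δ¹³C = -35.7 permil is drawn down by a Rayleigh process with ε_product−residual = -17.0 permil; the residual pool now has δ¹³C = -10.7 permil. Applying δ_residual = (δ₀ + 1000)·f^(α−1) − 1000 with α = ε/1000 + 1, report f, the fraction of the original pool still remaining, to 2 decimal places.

0.22

α − 1 = ε/1000 = -0.0170
(δ_res + 1000)/(δ₀ + 1000) = (-10.7 + 1000)/(-35.7 + 1000) = 989.3/964.3 = 1.025926
f = 1.025926^(1/-0.0170) = exp(ln(1.025926)/-0.0170) = exp(0.02560/-0.0170)
f = exp(-1.5056) = 0.2219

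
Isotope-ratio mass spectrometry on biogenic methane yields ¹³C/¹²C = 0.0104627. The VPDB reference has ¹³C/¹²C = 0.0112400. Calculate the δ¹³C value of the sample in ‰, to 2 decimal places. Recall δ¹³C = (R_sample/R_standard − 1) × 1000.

δ¹³C = (R_sample / R_standard − 1) × 1000
R_sample / R_standard = 0.0104627 / 0.0112400 = 0.930845
δ¹³C = (0.930845 − 1) × 1000 = -69.155‰

-69.15‰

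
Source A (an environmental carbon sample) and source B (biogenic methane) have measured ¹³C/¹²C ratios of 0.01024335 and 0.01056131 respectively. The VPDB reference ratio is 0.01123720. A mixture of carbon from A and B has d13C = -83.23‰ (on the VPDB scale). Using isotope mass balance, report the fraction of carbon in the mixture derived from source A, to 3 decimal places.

δ_A = (0.01024335/0.01123720 − 1)×1000 = (0.911557 − 1)×1000 = -88.443‰
δ_B = (0.01056131/0.01123720 − 1)×1000 = (0.939852 − 1)×1000 = -60.148‰
f_A = (δ_mix − δ_B)/(δ_A − δ_B) = (-83.23 − (-60.148))/(-88.443 − (-60.148))
f_A = -23.082 / -28.295 = 0.8158

0.816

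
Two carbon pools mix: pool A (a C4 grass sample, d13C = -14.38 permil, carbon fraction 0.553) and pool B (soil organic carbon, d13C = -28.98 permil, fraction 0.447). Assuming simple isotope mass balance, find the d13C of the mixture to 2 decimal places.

δ_mix = f_A·δ_A + f_B·δ_B
δ_mix = 0.553 × (-14.38) + 0.447 × (-28.98)
δ_mix = -7.952 + -12.954 = -20.906 permil

-20.91 permil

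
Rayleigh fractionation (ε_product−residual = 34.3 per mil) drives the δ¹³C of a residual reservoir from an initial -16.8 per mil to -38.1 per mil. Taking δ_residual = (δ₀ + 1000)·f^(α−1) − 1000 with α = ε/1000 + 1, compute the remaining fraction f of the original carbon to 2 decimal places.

0.53

α − 1 = ε/1000 = 0.0343
(δ_res + 1000)/(δ₀ + 1000) = (-38.1 + 1000)/(-16.8 + 1000) = 961.9/983.2 = 0.978336
f = 0.978336^(1/0.0343) = exp(ln(0.978336)/0.0343) = exp(-0.02190/0.0343)
f = exp(-0.6385) = 0.5281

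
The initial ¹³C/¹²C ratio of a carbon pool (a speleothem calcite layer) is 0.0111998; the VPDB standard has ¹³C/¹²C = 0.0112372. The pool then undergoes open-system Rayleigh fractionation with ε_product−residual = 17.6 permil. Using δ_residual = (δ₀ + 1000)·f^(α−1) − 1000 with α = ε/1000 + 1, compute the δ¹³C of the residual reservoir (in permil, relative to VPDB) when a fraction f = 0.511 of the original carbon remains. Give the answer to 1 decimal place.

-15.0 permil

δ₀ = (0.0111998/0.0112372 − 1)×1000 = (0.996672 − 1)×1000 = -3.328 permil
α − 1 = ε/1000 = 0.0176
f^(α−1) = 0.511^(0.0176) = 0.988253
δ_res = (-3.328 + 1000) × 0.988253 − 1000 = 984.964 − 1000 = -15.04 permil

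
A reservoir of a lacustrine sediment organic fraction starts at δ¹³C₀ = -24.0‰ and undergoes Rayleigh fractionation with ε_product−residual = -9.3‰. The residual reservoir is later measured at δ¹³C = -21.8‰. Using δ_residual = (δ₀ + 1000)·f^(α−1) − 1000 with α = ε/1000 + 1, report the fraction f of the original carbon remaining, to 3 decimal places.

0.785

α − 1 = ε/1000 = -0.0093
(δ_res + 1000)/(δ₀ + 1000) = (-21.8 + 1000)/(-24.0 + 1000) = 978.2/976.0 = 1.002254
f = 1.002254^(1/-0.0093) = exp(ln(1.002254)/-0.0093) = exp(0.00225/-0.0093)
f = exp(-0.2421) = 0.7850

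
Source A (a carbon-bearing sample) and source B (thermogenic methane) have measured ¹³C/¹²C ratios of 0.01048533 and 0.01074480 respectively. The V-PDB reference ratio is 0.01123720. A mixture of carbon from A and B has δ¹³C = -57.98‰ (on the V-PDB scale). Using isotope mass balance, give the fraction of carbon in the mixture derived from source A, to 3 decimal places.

δ_A = (0.01048533/0.01123720 − 1)×1000 = (0.933091 − 1)×1000 = -66.909‰
δ_B = (0.01074480/0.01123720 − 1)×1000 = (0.956181 − 1)×1000 = -43.819‰
f_A = (δ_mix − δ_B)/(δ_A − δ_B) = (-57.98 − (-43.819))/(-66.909 − (-43.819))
f_A = -14.161 / -23.090 = 0.6133

0.613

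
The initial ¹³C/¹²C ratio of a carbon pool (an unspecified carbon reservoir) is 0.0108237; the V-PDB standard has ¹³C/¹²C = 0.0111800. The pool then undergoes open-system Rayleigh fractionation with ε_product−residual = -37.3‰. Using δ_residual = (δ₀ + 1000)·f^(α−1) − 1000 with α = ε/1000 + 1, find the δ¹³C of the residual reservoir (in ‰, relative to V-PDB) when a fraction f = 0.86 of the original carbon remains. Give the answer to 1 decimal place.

-26.4‰

δ₀ = (0.0108237/0.0111800 − 1)×1000 = (0.968131 − 1)×1000 = -31.869‰
α − 1 = ε/1000 = -0.0373
f^(α−1) = 0.86^(-0.0373) = 1.005642
δ_res = (-31.869 + 1000) × 1.005642 − 1000 = 973.592 − 1000 = -26.41‰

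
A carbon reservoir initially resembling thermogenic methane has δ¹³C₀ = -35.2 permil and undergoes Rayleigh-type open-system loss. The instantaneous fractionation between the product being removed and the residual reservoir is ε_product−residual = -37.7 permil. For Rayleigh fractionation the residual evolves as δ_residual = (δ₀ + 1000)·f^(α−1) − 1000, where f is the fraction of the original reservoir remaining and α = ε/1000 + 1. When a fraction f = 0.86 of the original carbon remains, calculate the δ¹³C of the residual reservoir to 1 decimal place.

Rayleigh residual: δ_res = (δ₀ + 1000)·f^(α−1) − 1000
α = ε/1000 + 1 = 0.96230, so α − 1 = -0.03770
f^(α−1) = 0.86^(-0.03770) = 1.005702
δ_res = (-35.2 + 1000) × 1.005702 − 1000 = 970.302 − 1000 = -29.70 permil

-29.7 permil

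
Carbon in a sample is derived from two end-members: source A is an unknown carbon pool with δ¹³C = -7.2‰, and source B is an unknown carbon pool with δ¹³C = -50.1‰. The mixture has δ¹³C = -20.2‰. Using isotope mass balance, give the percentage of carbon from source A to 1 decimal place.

δ_mix = f_A·δ_A + (1 − f_A)·δ_B  ⇒  f_A = (δ_mix − δ_B)/(δ_A − δ_B)
f_A = (-20.2 − (-50.1)) / (-7.2 − (-50.1))
f_A = 29.9 / 42.9 = 0.6970

69.7%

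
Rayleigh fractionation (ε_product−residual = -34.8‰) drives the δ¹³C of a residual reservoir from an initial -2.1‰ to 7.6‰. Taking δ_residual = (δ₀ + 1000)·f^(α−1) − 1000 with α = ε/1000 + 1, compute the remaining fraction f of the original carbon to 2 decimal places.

0.76

α − 1 = ε/1000 = -0.0348
(δ_res + 1000)/(δ₀ + 1000) = (7.6 + 1000)/(-2.1 + 1000) = 1007.6/997.9 = 1.009720
f = 1.009720^(1/-0.0348) = exp(ln(1.009720)/-0.0348) = exp(0.00967/-0.0348)
f = exp(-0.2780) = 0.7573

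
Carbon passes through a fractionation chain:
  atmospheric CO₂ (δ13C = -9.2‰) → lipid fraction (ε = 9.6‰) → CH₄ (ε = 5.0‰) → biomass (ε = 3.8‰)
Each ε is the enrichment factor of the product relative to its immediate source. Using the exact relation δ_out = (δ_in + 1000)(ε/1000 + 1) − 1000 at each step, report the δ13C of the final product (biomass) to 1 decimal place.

9.1‰

step 1: δ = (-9.20 + 1000)·(9.6/1000 + 1) − 1000 = 0.31‰
step 2: δ = (0.31 + 1000)·(5.0/1000 + 1) − 1000 = 5.31‰
step 3: δ = (5.31 + 1000)·(3.8/1000 + 1) − 1000 = 9.13‰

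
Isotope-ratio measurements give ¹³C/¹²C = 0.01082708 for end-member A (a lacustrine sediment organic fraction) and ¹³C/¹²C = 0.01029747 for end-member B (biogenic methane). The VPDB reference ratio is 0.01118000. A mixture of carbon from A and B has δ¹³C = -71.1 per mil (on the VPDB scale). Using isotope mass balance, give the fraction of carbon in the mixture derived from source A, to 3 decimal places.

0.165

δ_A = (0.01082708/0.01118000 − 1)×1000 = (0.968433 − 1)×1000 = -31.567 per mil
δ_B = (0.01029747/0.01118000 − 1)×1000 = (0.921062 − 1)×1000 = -78.938 per mil
f_A = (δ_mix − δ_B)/(δ_A − δ_B) = (-71.1 − (-78.938))/(-31.567 − (-78.938))
f_A = 7.838 / 47.371 = 0.1655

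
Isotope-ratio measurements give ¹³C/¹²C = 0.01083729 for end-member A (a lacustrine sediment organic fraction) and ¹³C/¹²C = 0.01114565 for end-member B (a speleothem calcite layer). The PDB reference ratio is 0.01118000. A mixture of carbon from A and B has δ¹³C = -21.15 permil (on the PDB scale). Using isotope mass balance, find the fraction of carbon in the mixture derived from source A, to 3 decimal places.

0.655

δ_A = (0.01083729/0.01118000 − 1)×1000 = (0.969346 − 1)×1000 = -30.654 permil
δ_B = (0.01114565/0.01118000 − 1)×1000 = (0.996928 − 1)×1000 = -3.072 permil
f_A = (δ_mix − δ_B)/(δ_A − δ_B) = (-21.15 − (-3.072))/(-30.654 − (-3.072))
f_A = -18.078 / -27.581 = 0.6554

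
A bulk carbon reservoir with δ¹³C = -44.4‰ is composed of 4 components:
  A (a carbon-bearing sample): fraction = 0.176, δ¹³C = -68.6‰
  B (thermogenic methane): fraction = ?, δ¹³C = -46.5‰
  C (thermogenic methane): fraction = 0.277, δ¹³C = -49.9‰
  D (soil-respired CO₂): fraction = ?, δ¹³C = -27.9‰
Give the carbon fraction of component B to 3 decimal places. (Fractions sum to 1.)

Let f_B and f_D be the unknown fractions; fractions sum to 1 so f_B + f_D = 0.547.
Mass balance: Σ fᵢ·δᵢ = δ_bulk ⇒ f_B·(-46.5) + f_D·(-27.9) = -44.4 − (-25.896) = -18.504
Substitute f_D = 0.547 − f_B:
f_B·(-46.5 − -27.9) = -18.504 − 0.547×(-27.9) = -3.243
f_B = -3.243 / -18.6 = 0.1743

0.174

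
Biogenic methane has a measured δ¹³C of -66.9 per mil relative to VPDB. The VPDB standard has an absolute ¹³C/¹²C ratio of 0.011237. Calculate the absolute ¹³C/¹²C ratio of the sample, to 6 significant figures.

R_sample = R_standard × (δ¹³C/1000 + 1)
R_sample = 0.011237 × (-66.9/1000 + 1) = 0.011237 × 0.933100
R_sample = 0.0104852

0.0104852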